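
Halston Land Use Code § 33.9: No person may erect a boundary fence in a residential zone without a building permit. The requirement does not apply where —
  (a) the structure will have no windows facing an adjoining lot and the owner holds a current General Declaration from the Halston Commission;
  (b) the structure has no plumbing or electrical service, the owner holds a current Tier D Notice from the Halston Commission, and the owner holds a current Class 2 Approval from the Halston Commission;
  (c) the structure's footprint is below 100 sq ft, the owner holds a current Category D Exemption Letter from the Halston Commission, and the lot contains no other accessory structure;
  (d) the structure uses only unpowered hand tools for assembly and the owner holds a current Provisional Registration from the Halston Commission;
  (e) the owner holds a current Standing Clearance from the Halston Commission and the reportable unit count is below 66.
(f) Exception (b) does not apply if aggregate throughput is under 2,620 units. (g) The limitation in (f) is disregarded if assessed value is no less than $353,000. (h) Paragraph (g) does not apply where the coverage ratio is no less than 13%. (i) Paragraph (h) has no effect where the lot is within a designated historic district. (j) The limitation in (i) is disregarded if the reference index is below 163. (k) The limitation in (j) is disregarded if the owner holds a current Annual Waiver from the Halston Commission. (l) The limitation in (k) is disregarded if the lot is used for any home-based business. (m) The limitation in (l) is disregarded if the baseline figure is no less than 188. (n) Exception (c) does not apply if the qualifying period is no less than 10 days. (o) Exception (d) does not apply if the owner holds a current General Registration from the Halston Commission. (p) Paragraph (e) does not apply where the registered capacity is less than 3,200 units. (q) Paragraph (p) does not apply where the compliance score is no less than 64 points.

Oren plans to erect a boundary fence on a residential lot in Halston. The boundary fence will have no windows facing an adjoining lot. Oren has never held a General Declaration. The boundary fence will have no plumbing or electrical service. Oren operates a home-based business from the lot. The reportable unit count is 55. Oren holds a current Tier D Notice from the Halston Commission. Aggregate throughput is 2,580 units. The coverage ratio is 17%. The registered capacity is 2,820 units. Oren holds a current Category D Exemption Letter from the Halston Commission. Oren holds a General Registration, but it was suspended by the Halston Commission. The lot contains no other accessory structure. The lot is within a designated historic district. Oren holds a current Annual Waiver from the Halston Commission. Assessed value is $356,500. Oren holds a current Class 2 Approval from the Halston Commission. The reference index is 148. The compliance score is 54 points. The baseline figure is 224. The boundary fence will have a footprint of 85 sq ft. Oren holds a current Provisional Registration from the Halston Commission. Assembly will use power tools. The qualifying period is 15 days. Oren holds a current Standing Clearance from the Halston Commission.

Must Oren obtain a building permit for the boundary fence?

No — exception (b) applies; Oren does not need a building permit.

Exception (a) does not apply: there is no General Declaration in force.
Exception (b): there is no plumbing or electrical service; a current Tier D Notice is held; a current Class 2 Approval is held — every condition holds. As to paragraphs (f)–(m): (f) would limit (b) — aggregate throughput is 2,580 units, under the 2,620 units limit — but (g) sets (f) aside: (g) operates against (f): assessed value is $356,500, meeting the $353,000 threshold. (h) would limit (g) — the coverage ratio is 17%, meeting the 13% threshold — but (i) sets (h) aside: (i) operates — the lot is in a historic district. (j) would limit (i) — the reference index is 148, below the 163 limit — but (k) sets (j) aside: (k) is engaged — a current Annual Waiver is held. (l) is engaged (a home-based business operates on the lot), but is overridden by (m): (m) operates against (l): the baseline figure is 224, meeting the 188 threshold. Exception (b) stands.
All of (c)'s requirements are met (the structure's footprint is 85 sq ft, below the 100 sq ft limit; a current Category D Exemption Letter is held; the lot has no other accessory structure). But: (n) applies — the qualifying period is 15 days, meeting the 10 days threshold. So (c) is unavailable.
Exception (d) does not apply: assembly uses power tools.
All of (e)'s requirements are met (a current Standing Clearance is held; the reportable unit count is 55, below the 66 limit). However, paragraphs (p)–(q) must be considered: (p) operates against (e): the registered capacity is 2,820 units, less than the 3,200 units limit. (q) is inapplicable (the compliance score is 54 points, short of 64 points), so (p) stands. (e) is therefore removed.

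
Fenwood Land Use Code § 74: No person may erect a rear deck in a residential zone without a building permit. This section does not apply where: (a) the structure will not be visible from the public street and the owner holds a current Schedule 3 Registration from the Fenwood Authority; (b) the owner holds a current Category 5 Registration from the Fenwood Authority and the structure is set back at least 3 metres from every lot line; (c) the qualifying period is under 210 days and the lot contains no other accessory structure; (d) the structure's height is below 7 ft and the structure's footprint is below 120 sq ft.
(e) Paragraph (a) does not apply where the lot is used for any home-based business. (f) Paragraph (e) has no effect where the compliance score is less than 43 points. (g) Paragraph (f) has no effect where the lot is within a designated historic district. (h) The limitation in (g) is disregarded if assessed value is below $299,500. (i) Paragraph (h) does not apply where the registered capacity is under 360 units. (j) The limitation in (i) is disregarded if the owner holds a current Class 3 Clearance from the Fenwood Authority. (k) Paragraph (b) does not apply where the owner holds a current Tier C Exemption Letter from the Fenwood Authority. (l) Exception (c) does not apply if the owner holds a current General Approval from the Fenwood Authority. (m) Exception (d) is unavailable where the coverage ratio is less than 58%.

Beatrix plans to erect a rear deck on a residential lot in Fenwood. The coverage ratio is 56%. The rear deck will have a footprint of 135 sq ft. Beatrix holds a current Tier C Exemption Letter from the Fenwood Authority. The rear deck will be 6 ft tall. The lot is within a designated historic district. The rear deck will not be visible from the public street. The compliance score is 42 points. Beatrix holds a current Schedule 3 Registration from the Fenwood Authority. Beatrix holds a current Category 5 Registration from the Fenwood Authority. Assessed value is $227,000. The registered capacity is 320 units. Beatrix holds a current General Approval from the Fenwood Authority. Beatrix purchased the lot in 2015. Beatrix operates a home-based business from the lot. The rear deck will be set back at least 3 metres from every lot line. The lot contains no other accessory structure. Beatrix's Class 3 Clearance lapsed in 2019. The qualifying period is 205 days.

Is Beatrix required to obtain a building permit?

Exception (a): the structure will not be visible from the street; a current Schedule 3 Registration is held — every condition holds. However, paragraphs (e)–(j) must be considered: (e) operates against (a): a home-based business operates on the lot. (f) would limit (e) — the compliance score is 42 points, less than the 43 points limit — but (g) sets (f) aside: (g) operates against (f): the lot is in a historic district. (h) would limit (g) — assessed value is $227,000, below the $299,500 limit — but (i) sets (h) aside: (i) operates against (h): the registered capacity is 320 units, under the 360 units limit. (j) is not engaged (there is no Class 3 Clearance in force), so (i) stands. Exception (a) does not apply.
Exception (b) is satisfied on its face — a current Category 5 Registration is held; the setback is at least 3 m on every side. But applying paragraph (k): (k) operates — a current Tier C Exemption Letter is held. (b) is therefore removed.
All of (c)'s requirements are met (the qualifying period is 205 days, under the 210 days limit; the lot has no other accessory structure). Turning to paragraph (l): (l) operates against (c): a current General Approval is held. Exception (c) does not apply.
Exception (d) does not apply: the structure's footprint is 135 sq ft, not below 120 sq ft.
None of the exceptions is available; § 74 applies in full.

Yes — Beatrix must obtain a building permit.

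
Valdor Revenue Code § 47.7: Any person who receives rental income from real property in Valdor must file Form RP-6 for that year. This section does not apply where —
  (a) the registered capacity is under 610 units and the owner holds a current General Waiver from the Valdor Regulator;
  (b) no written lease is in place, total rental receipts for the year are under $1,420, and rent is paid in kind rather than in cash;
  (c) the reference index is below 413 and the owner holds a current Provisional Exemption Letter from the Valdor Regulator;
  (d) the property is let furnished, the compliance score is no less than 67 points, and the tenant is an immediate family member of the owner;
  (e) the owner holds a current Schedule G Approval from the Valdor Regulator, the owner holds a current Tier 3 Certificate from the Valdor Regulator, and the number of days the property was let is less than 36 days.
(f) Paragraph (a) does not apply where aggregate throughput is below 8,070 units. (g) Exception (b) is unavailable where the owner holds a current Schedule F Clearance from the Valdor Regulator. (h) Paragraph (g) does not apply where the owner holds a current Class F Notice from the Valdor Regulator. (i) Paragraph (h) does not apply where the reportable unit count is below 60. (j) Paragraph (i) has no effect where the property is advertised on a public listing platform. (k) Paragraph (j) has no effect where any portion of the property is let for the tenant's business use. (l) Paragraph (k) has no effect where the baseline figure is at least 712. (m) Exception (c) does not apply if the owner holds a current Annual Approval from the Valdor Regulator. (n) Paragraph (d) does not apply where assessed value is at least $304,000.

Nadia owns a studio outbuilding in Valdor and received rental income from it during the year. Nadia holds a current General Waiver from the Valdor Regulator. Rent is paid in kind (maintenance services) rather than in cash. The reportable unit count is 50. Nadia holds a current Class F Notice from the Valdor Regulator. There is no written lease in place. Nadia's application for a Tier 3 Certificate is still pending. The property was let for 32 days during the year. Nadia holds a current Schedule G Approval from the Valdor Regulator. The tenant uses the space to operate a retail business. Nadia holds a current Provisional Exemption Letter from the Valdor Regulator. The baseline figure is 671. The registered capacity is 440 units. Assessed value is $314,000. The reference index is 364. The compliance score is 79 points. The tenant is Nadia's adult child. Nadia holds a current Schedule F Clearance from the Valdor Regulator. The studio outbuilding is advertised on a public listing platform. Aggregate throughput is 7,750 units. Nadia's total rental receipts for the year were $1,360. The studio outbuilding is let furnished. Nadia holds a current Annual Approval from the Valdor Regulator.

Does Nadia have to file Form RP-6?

Exception (a)'s conditions are all satisfied: the registered capacity is 440 units, under the 610 units limit; a current General Waiver is held. Turning to paragraph (f): (f) is engaged — aggregate throughput is 7,750 units, below the 8,070 units limit. (a) is therefore removed.
Exception (b) is satisfied on its face — there is no written lease; total rental receipts for the year are $1,360, under the $1,420 limit; rent is paid in kind. But applying paragraphs (g)–(l): (g) operates against (b): a current Schedule F Clearance is held. (h) would limit (g) — a current Class F Notice is held — but (i) sets (h) aside: (i) applies — the reportable unit count is 50, below the 60 limit. (j) applies (the property is publicly advertised), but yields to (k): (k) applies — the space is let for business use. (l) is inapplicable (the baseline figure is 671, short of 712), so (k) stands. So (b) is unavailable.
All of (c)'s requirements are met (the reference index is 364, below the 413 limit; a current Provisional Exemption Letter is held). However, paragraph (m) must be considered: (m) operates against (c): a current Annual Approval is held. So (c) is unavailable.
Exception (d): the property is let furnished; the compliance score is 79 points, meeting the 67 points threshold; the tenant is an immediate family member — every condition holds. However, paragraph (n) must be considered: (n) operates against (d): assessed value is $314,000, meeting the $304,000 threshold. So (d) is unavailable.
Exception (e) does not apply: no current Tier 3 Certificate is held.
No exception is made out. Nadia falls within the general rule.

Yes — Nadia must file Form RP-6.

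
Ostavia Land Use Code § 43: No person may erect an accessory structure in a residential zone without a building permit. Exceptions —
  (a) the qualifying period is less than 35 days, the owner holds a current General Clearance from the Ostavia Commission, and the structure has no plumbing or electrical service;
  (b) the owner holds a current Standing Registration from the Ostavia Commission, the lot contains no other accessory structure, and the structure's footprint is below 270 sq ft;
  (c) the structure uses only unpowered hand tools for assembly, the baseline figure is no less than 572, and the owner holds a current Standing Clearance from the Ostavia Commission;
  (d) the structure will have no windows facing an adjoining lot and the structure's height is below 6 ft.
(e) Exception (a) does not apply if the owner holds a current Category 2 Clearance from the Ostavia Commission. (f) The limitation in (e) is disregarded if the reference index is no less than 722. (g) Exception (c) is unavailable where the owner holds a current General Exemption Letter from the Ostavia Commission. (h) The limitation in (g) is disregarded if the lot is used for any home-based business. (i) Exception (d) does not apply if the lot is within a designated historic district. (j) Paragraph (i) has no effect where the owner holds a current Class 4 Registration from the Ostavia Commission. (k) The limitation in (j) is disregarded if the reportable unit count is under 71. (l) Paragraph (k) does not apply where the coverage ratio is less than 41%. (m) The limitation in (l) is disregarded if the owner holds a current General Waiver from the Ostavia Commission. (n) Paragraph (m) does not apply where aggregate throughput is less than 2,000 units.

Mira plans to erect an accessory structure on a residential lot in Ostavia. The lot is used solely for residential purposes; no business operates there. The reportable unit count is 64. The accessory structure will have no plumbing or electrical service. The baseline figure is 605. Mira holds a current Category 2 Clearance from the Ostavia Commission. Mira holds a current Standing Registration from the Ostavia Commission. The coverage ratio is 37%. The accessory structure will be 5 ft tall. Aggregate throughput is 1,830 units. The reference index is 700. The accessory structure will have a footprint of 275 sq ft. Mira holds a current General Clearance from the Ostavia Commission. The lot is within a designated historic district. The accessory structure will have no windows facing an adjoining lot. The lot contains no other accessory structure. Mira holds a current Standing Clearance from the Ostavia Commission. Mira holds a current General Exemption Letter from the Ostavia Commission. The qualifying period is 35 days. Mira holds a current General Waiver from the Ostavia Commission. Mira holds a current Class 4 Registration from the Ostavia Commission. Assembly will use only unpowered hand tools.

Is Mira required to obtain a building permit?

Exception (a) fails — the qualifying period is 35 days, not less than 35 days.
Exception (b) fails — the structure's footprint is 275 sq ft, not below 270 sq ft.
Exception (c)'s conditions are all satisfied: assembly uses only hand tools; the baseline figure is 605, meeting the 572 threshold; a current Standing Clearance is held. Turning to paragraphs (g)–(h): (g) operates — a current General Exemption Letter is held. (h) is not engaged (the lot is solely residential), so (g) stands. (c) is therefore removed.
All of (d)'s requirements are met (no windows face an adjoining lot; the structure's height is 5 ft, below the 6 ft limit). Applying paragraphs (i)–(n): (i) operates (the lot is in a historic district), but is set aside by (j): (j) operates against (i): a current Class 4 Registration is held. (k) would limit (j) — the reportable unit count is 64, under the 71 limit — but (l) sets (k) aside: (l) is engaged — the coverage ratio is 37%, less than the 41% limit. (m) is triggered (a current General Waiver is held), but is overridden by (n): (n) operates — aggregate throughput is 1,830 units, less than the 2,000 units limit. So (d) applies.

No — exception (d) applies; Mira does not need a building permit.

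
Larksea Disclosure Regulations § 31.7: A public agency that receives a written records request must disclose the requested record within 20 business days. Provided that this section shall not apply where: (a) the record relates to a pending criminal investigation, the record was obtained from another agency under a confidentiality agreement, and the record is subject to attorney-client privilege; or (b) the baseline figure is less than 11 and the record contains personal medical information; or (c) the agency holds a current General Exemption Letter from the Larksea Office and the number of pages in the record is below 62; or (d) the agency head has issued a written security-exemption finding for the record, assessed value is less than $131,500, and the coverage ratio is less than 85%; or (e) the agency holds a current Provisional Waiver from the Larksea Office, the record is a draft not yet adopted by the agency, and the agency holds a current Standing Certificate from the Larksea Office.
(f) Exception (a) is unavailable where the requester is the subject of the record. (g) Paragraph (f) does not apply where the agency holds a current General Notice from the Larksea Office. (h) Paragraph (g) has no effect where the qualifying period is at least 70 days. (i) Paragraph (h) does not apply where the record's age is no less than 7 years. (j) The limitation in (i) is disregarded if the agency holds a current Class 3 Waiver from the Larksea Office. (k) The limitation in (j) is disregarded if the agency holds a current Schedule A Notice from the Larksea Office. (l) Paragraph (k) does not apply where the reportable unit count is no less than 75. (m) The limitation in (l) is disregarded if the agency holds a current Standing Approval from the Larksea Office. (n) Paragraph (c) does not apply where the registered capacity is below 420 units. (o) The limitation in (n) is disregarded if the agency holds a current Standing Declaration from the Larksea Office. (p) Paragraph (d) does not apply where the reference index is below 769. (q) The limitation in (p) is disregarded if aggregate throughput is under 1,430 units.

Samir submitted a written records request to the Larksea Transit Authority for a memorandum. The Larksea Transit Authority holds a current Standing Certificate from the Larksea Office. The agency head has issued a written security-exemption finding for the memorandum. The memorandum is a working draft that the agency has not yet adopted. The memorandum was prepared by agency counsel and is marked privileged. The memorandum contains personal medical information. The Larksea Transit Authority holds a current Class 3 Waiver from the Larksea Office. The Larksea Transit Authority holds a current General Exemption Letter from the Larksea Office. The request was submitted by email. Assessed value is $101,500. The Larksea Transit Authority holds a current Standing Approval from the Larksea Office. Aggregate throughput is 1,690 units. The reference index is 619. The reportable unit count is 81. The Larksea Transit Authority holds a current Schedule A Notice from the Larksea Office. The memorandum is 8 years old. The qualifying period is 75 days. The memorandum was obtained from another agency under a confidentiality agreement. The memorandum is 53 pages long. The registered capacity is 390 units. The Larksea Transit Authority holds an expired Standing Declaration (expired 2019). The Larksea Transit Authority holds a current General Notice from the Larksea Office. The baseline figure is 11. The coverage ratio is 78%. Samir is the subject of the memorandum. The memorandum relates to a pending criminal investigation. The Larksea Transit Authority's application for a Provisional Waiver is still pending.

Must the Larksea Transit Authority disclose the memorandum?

Exception (a): the memorandum relates to a pending investigation; the memorandum was obtained under a confidentiality agreement; the memorandum is privileged — every condition holds. Considering the limiting provisions: (f) operates (Samir is the subject of the memorandum), but is set aside by (g): (g) operates against (f): a current General Notice is held. (h) is triggered (the qualifying period is 75 days, meeting the 70 days threshold), but is itself disapplied by (i): (i) operates against (h): the record's age is 8 years, meeting the 7 years threshold. (j) operates (a current Class 3 Waiver is held), but yields to (k): (k) operates against (j): a current Schedule A Notice is held. (l) would limit (k) — the reportable unit count is 81, meeting the 75 threshold — but (m) sets (l) aside: (m) operates — a current Standing Approval is held. (a) remains available.
Exception (b) does not apply: the baseline figure is 11, not less than 11.
All of (c)'s requirements are met (a current General Exemption Letter is held; the number of pages in the record is 53, below the 62 limit). Turning to paragraphs (n)–(o): (n) operates against (c): the registered capacity is 390 units, below the 420 units limit. (o) does not operate here (there is no Standing Declaration in force), so (n) stands. So (c) is unavailable.
Exception (d): a written security-exemption finding has been issued; assessed value is $101,500, less than the $131,500 limit; the coverage ratio is 78%, less than the 85% limit — every condition holds. However, paragraphs (p)–(q) must be considered: (p) operates against (d): the reference index is 619, below the 769 limit. (q), which would lift (p), is not triggered — aggregate throughput is 1,690 units, not under 1,430 units. So (d) is unavailable.
Exception (e) requires that the agency holds a current Provisional Waiver from the Larksea Office; but no current Provisional Waiver is held, so (e) is unavailable.

No — exception (a) applies; the Larksea Transit Authority is not required to disclose the memorandum.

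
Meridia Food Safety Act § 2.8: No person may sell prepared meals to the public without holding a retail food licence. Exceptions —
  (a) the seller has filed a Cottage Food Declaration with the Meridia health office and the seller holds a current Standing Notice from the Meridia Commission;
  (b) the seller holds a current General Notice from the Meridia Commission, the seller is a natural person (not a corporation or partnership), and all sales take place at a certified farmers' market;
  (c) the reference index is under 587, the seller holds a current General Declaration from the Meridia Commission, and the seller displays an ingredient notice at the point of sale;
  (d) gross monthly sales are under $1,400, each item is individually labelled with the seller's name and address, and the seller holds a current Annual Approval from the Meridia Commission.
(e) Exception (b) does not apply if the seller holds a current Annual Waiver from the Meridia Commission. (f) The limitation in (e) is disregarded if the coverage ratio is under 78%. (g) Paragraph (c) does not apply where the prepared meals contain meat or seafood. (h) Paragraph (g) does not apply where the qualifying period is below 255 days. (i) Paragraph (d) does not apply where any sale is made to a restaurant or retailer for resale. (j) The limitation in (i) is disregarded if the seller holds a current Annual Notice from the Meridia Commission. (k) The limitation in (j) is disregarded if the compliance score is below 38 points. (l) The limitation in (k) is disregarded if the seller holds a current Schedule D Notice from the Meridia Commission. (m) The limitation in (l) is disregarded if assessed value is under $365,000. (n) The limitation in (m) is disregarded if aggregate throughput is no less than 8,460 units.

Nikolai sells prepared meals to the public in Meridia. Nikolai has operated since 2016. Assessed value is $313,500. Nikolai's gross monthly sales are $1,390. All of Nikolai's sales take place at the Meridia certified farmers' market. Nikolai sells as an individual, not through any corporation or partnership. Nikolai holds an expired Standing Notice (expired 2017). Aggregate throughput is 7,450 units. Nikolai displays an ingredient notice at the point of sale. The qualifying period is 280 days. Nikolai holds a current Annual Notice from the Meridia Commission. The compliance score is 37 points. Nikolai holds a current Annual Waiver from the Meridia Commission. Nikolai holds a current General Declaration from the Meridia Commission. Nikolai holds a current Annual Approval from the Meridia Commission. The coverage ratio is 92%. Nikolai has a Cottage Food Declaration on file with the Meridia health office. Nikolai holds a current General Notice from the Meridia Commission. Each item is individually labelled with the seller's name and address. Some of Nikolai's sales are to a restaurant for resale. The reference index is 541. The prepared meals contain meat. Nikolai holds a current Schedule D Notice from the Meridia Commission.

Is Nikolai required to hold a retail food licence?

Exception (a) fails — the Standing Notice is not current.
Exception (b)'s conditions are all satisfied: a current General Notice is held; the seller is a natural person; all sales are at a certified farmers' market. But: (e) operates against (b): a current Annual Waiver is held. (f), which would lift (e), is not engaged — the coverage ratio is 92%, not under 78%. Exception (b) does not apply.
Exception (c): the reference index is 541, under the 587 limit; a current General Declaration is held; an ingredient notice is displayed — every condition holds. However, paragraphs (g)–(h) must be considered: (g) is engaged — the prepared meals contain meat. (h) is inapplicable (the qualifying period is 280 days, not below 255 days), so (g) stands. (c) is therefore removed.
Exception (d) is satisfied on its face — gross monthly sales are $1,390, under the $1,400 limit; items are individually labelled; a current Annual Approval is held. But: (i) operates against (d): some sales are to a restaurant for resale. (j) applies (a current Annual Notice is held), but is set aside by (k): (k) operates — the compliance score is 37 points, below the 38 points limit. (l) would limit (k) — a current Schedule D Notice is held — but (m) sets (l) aside: (m) is engaged — assessed value is $313,500, under the $365,000 limit. (n) does not operate here (aggregate throughput is 7,450 units, short of 8,460 units), so (m) stands. (d) is therefore removed.
No exception is made out. Nikolai falls within the general rule.

Yes — Nikolai must hold a retail food licence.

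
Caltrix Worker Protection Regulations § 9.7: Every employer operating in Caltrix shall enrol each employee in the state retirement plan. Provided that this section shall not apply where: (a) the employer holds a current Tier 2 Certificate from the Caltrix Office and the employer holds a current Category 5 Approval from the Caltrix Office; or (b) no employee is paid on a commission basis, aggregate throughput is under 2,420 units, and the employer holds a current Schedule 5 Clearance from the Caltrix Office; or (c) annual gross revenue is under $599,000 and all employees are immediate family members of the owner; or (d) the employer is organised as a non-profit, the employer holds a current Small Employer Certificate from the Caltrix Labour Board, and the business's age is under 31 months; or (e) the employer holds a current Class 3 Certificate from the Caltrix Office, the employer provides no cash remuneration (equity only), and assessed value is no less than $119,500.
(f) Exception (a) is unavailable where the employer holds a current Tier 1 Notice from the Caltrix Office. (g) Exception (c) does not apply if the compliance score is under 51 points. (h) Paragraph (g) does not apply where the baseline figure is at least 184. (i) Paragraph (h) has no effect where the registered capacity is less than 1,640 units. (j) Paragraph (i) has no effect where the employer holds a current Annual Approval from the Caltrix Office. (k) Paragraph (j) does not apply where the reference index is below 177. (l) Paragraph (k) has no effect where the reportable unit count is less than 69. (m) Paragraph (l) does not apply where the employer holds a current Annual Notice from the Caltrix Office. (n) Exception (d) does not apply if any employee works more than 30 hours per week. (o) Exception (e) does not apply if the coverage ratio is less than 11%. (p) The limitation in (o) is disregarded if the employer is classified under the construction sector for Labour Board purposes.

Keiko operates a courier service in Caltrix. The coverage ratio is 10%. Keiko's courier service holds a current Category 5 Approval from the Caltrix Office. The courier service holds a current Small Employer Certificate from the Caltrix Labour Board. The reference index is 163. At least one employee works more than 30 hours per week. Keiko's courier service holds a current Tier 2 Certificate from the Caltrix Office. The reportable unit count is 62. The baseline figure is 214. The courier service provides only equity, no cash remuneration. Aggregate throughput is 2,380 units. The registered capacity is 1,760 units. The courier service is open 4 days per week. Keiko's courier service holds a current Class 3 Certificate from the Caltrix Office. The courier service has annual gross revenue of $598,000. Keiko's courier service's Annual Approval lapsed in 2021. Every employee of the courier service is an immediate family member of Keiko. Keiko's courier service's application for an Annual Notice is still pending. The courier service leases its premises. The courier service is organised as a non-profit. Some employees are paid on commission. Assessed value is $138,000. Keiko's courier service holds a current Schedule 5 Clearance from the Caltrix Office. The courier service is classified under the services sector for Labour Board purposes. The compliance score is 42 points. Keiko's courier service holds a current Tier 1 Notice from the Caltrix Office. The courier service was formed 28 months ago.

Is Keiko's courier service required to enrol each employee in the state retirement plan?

Exception (a)'s conditions are all satisfied: a current Tier 2 Certificate is held; a current Category 5 Approval is held. But applying paragraph (f): (f) is triggered — a current Tier 1 Notice is held. Exception (a) does not apply.
Exception (b) requires that no employee is paid on a commission basis; but some employees are paid on commission, so (b) is unavailable.
Exception (c) is satisfied on its face — annual gross revenue is $598,000, under the $599,000 limit; every employee is an immediate family member. Considering the limiting provisions: (g) operates (the compliance score is 42 points, under the 51 points limit), but is itself disapplied by (h): (h) is engaged — the baseline figure is 214, meeting the 184 threshold. (i) does not operate here (the registered capacity is 1,760 units, not less than 1,640 units), so (h) stands. Exception (c) stands.
Exception (d) is satisfied on its face — the employer is a non-profit; a current Small Employer Certificate is held; the business's age is 28 months, under the 31 months limit. But: (n) operates against (d): at least one employee exceeds 30 hours/week. So (d) is unavailable.
Exception (e)'s conditions are all satisfied: a current Class 3 Certificate is held; remuneration is equity-only; assessed value is $138,000, meeting the $119,500 threshold. But: (o) operates against (e): the coverage ratio is 10%, less than the 11% limit. (p), which would lift (o), is inapplicable — the courier service is classified under the services sector. Exception (e) does not apply.

No — exception (c) applies; Keiko's courier service is not required to enrol each employee in the state retirement plan.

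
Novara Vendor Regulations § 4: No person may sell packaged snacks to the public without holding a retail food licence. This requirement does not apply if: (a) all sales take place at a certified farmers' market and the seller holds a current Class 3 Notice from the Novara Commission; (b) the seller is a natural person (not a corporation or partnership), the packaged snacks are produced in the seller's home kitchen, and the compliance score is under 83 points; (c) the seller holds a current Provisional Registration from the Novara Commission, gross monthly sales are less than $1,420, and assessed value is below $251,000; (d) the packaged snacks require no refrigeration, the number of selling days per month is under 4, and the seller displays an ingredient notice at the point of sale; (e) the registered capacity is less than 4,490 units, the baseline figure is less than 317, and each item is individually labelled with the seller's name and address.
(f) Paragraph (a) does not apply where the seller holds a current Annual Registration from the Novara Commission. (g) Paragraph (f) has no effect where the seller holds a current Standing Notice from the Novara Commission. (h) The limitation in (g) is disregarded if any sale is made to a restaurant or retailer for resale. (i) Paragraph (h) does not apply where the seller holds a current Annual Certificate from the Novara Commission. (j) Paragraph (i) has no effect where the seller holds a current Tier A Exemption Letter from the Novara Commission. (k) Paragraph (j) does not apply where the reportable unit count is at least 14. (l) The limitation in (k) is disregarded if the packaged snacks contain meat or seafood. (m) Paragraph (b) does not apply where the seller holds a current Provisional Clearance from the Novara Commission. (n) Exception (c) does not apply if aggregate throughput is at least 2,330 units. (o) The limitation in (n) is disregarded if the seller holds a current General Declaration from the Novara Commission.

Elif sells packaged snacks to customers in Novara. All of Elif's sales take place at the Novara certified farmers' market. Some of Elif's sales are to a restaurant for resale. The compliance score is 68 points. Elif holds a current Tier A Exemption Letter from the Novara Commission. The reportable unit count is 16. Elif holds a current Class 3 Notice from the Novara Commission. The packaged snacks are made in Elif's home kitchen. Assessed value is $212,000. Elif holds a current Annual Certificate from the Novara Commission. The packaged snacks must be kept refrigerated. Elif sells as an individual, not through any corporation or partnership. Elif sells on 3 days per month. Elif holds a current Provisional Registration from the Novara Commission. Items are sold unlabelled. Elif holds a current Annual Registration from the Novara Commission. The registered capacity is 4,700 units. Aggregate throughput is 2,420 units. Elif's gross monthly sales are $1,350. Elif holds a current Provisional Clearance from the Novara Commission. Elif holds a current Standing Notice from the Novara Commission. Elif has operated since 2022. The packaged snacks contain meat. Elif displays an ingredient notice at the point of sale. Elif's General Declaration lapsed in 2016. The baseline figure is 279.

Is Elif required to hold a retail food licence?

Exception (a): all sales are at a certified farmers' market; a current Class 3 Notice is held — every condition holds. But: (f) operates against (a): a current Annual Registration is held. (g) applies (a current Standing Notice is held), but is itself disapplied by (h): (h) operates against (g): some sales are to a restaurant for resale. (i) is triggered (a current Annual Certificate is held), but is displaced by (j): (j) operates against (i): a current Tier A Exemption Letter is held. (k) operates (the reportable unit count is 16, meeting the 14 threshold), but is overridden by (l): (l) applies — the packaged snacks contain meat. (a) is therefore removed.
Exception (b): the seller is a natural person; the packaged snacks are home-kitchen produced; the compliance score is 68 points, under the 83 points limit — every condition holds. But applying paragraph (m): (m) operates against (b): a current Provisional Clearance is held. So (b) is unavailable.
All of (c)'s requirements are met (a current Provisional Registration is held; gross monthly sales are $1,350, less than the $1,420 limit; assessed value is $212,000, below the $251,000 limit). But applying paragraphs (n)–(o): (n) operates against (c): aggregate throughput is 2,420 units, meeting the 2,330 units threshold. (o), which would lift (n), is not triggered — there is no General Declaration in force. (c) is therefore removed.
Exception (d) fails — the packaged snacks require refrigeration.
Exception (e) fails — the registered capacity is 4,700 units, not less than 4,490 units.
None of the exceptions is available; § 4 applies in full.

Yes — Elif must hold a retail food licence.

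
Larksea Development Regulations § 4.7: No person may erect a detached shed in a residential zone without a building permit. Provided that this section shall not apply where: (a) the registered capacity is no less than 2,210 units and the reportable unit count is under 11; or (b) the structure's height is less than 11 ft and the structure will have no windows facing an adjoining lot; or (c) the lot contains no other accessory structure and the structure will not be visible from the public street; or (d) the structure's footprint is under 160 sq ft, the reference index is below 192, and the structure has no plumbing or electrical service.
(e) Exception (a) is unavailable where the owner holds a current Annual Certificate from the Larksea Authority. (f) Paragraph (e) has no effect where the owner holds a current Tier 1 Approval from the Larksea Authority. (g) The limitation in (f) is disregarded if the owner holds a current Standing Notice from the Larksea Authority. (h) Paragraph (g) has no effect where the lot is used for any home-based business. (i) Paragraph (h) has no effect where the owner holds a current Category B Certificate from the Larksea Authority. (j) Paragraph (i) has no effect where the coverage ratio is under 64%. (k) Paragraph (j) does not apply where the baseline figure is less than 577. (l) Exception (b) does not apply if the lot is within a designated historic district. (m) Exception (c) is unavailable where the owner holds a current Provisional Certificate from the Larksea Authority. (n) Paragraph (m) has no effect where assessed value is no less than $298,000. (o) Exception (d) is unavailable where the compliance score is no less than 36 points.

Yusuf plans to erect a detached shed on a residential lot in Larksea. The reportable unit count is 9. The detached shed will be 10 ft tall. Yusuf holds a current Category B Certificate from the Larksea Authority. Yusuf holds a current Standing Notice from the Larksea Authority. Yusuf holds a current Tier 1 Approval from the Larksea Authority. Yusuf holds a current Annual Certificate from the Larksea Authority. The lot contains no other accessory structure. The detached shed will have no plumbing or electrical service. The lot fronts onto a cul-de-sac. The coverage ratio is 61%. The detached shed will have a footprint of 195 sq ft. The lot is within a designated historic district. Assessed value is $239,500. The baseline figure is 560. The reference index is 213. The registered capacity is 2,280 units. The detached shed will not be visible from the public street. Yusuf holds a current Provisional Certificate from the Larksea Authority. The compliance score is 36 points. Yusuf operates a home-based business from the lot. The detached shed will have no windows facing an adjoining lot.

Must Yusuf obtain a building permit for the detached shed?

Exception (a)'s conditions are all satisfied: the registered capacity is 2,280 units, meeting the 2,210 units threshold; the reportable unit count is 9, under the 11 limit. But: (e) operates against (a): a current Annual Certificate is held. (f) is engaged (a current Tier 1 Approval is held), but is displaced by (g): (g) operates — a current Standing Notice is held. (h) would limit (g) — a home-based business operates on the lot — but (i) sets (h) aside: (i) operates — a current Category B Certificate is held. (j) applies (the coverage ratio is 61%, under the 64% limit), but is set aside by (k): (k) operates against (j): the baseline figure is 560, less than the 577 limit. So (a) is unavailable.
Exception (b)'s conditions are all satisfied: the structure's height is 10 ft, less than the 11 ft limit; no windows face an adjoining lot. But: (l) operates — the lot is in a historic district. Exception (b) does not apply.
Exception (c) is satisfied on its face — the lot has no other accessory structure; the structure will not be visible from the street. However, paragraphs (m)–(n) must be considered: (m) operates against (c): a current Provisional Certificate is held. (n), which would lift (m), does not operate here — assessed value is $239,500, short of $298,000. So (c) is unavailable.
Exception (d) requires that the structure's footprint is under 160 sq ft; but the structure's footprint is 195 sq ft, not under 160 sq ft, so (d) is unavailable.
None of the exceptions is available; § 4.7 applies in full.

Yes — Yusuf must obtain a building permit.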